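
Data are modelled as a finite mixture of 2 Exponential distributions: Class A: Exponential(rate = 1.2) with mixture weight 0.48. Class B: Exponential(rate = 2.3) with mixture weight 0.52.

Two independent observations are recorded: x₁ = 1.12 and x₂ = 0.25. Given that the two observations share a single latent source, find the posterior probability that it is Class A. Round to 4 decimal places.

Apply Bayes' rule: the posterior for each component is proportional to its prior times its likelihood at x.
Since both observations come from the same component, the likelihood for component k is f_k(x₁)·f_k(x₂).
  p_A = [1.2·e^(−1.2·1.12) = 1.2·e^(−1.3440) = 0.31296] × [0.888982] = 0.278216
  p_B = [2.3·e^(−2.3·1.12) = 2.3·e^(−2.5760) = 0.174979] × [1.29422] = 0.226461
Weight by the priors:
  π_A·p_A = 0.48 × 0.278216 = 0.133544
  π_B·p_B = 0.52 × 0.226461 = 0.11776
Normaliser: 0.133544 + 0.11776 = 0.251304
So the posterior for Class A is 0.133544 / 0.251304 ≈ 0.5314.

0.5314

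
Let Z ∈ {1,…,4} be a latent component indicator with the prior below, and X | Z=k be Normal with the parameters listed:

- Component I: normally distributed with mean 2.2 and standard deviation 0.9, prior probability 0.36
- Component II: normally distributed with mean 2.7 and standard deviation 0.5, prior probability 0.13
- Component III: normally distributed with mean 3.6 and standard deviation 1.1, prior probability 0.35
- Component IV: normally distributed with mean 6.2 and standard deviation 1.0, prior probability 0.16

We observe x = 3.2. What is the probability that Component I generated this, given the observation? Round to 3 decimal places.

Apply Bayes' rule: the posterior for each component is proportional to its prior times its likelihood at x.
Evaluate each component's likelihood at the observed value:
  p_I = (1/(0.9·√(2π)))·exp(−(3.2−2.2)²/(2·0.9²)) = 0.443269·exp(-0.61728) = 0.239103
  p_II = (1/(0.5·√(2π)))·exp(−(3.2−2.7)²/(2·0.5²)) = 0.797885·exp(-0.50000) = 0.483941
  p_III = (1/(1.1·√(2π)))·exp(−(3.2−3.6)²/(2·1.1²)) = 0.362675·exp(-0.06612) = 0.339472
  p_IV = (1/(1.0·√(2π)))·exp(−(3.2−6.2)²/(2·1.0²)) = 0.398942·exp(-4.50000) = 0.00443185
Unnormalised posteriors:
  P(Z=I)·p_I = 0.36 × 0.239103 = 0.086077
  P(Z=II)·p_II = 0.13 × 0.483941 = 0.0629124
  P(Z=III)·p_III = 0.35 × 0.339472 = 0.118815
  P(Z=IV)·p_IV = 0.16 × 0.00443185 = 0.000709096
Sum: 0.086077 + 0.0629124 + 0.118815 + 0.000709096 = 0.268514
P(Component I | x) = 0.086077 / 0.268514 ≈ 0.321

0.321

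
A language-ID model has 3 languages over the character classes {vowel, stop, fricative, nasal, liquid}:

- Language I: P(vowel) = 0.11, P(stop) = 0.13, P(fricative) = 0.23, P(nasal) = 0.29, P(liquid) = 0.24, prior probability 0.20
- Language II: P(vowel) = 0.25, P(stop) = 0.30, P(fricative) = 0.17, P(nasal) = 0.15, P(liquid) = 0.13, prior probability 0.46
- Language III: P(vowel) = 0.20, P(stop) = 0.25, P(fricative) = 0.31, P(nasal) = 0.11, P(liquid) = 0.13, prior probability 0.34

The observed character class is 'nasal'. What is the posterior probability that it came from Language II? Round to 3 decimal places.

The responsibility of component k is π_k f_k(x) divided by Σ_j π_j f_j(x).
Evaluate each component's likelihood at the observed value:
  L_I = P(nasal | comp) = 0.29
  L_II = P(nasal | comp) = 0.15
  L_III = P(nasal | comp) = 0.11
Prior × likelihood for each component:
  π_I·L_I = 0.20 × 0.29 = 0.058
  π_II·L_II = 0.46 × 0.15 = 0.069
  π_III·L_III = 0.34 × 0.11 = 0.0374
Marginal: 0.058 + 0.069 + 0.0374 = 0.1644
So the posterior for Language II is 0.069 / 0.1644 ≈ 0.420.

0.420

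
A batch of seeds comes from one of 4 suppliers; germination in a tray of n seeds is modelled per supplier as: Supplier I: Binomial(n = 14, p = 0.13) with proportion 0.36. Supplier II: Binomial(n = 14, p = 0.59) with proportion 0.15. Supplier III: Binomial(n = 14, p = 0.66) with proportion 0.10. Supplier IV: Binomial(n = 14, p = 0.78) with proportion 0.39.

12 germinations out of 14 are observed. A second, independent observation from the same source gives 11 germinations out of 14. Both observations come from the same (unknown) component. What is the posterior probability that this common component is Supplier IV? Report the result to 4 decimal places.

Apply Bayes' rule: the posterior for each component is proportional to its prior times its likelihood at x.
Since both observations come from the same component, the likelihood for component k is f_k(x₁)·f_k(x₂).
  L_I = [C(14,12)·0.13^12·0.87^2 = 91·2.32981e-11·0.7569 = 1.60472e-09] × [4.29572e-08] = 6.89344e-17
  L_II = [C(14,12)·0.59^12·0.41^2 = 91·0.0017792·0.1681 = 0.0272166] × [0.0756528] = 0.00205901
  L_III = [C(14,12)·0.66^12·0.34^2 = 91·0.00683168·0.1156 = 0.0718665] × [0.148089] = 0.0106426
  L_IV = [C(14,12)·0.78^12·0.22^2 = 91·0.0507149·0.0484 = 0.223369] × [0.252006] = 0.0562901
Multiply by the mixture weights:
  π_I·L_I = 0.36 × 6.89344e-17 = 2.48164e-17
  π_II·L_II = 0.15 × 0.00205901 = 0.000308851
  π_III·L_III = 0.10 × 0.0106426 = 0.00106426
  π_IV·L_IV = 0.39 × 0.0562901 = 0.0219531
Denominator: 2.48164e-17 + 0.000308851 + 0.00106426 + 0.0219531 = 0.0233263
P(Supplier IV | x₁, x₂) ≈ 0.9411

0.9411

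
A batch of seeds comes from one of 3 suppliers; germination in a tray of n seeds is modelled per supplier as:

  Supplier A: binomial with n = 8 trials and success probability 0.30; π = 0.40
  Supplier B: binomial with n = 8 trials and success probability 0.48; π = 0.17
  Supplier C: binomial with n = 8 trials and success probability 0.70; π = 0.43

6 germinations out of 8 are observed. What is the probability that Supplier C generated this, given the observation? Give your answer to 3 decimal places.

The responsibility of component k is π_k f_k(x) divided by Σ_j π_j f_j(x).
Evaluate each component's likelihood at the observed value:
  f_A = 0.0100019
  f_B = 0.0926002
  f_C = 0.296475
Prior × likelihood for each component:
  π_A·f_A = 0.40 × 0.0100019 = 0.00400075
  π_B·f_B = 0.17 × 0.0926002 = 0.015742
  π_C·f_C = 0.43 × 0.296475 = 0.127484
Marginal: 0.00400075 + 0.015742 + 0.127484 = 0.147227
P(Supplier C | the observation) = 0.127484 / 0.147227 ≈ 0.866

0.866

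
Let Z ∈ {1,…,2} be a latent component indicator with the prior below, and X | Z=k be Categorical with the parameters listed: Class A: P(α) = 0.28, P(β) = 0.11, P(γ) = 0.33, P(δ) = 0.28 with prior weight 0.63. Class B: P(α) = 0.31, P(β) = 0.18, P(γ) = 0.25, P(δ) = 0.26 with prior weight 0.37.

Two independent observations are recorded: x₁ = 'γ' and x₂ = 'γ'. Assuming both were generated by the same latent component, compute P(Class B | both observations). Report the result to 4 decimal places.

Apply Bayes' rule: the posterior for each component is proportional to its prior times its likelihood at x.
Since both observations come from the same component, the likelihood for component k is f_k(x₁)·f_k(x₂).
  L_A = [0.33] × [0.33] = 0.1089
  L_B = [0.25] × [0.25] = 0.0625
Weight by the priors:
  π_A·L_A = 0.63 × 0.1089 = 0.068607
  π_B·L_B = 0.37 × 0.0625 = 0.023125
Evidence: 0.068607 + 0.023125 = 0.091732
P(Class B | x) ≈ 0.2521

0.2521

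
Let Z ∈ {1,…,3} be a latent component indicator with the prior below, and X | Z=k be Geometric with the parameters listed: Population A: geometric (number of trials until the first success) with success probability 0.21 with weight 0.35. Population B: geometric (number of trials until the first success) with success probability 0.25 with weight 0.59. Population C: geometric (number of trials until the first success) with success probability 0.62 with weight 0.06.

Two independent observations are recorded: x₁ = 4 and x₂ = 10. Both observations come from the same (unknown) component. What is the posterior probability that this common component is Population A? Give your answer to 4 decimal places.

P(component k | x) = π_k·f_k(x) / marginal(x), where marginal(x) = Σ_j π_j·f_j(x).
Since both observations come from the same component, the likelihood for component k is f_k(x₁)·f_k(x₂).
  p_A = [0.103538] × [0.0251688] = 0.00260594
  p_B = [0.105469] × [0.0187712] = 0.00197977
  p_C = [0.0340206] × [0.000102434] = 3.48487e-06
Prior × likelihood for each component:
  π_A·p_A = 0.35 × 0.00260594 = 0.000912077
  π_B·p_B = 0.59 × 0.00197977 = 0.00116807
  π_C·p_C = 0.06 × 3.48487e-06 = 2.09092e-07
Marginal: 0.000912077 + 0.00116807 + 2.09092e-07 = 0.00208035
P(Population A | x) ≈ 0.4384

0.4384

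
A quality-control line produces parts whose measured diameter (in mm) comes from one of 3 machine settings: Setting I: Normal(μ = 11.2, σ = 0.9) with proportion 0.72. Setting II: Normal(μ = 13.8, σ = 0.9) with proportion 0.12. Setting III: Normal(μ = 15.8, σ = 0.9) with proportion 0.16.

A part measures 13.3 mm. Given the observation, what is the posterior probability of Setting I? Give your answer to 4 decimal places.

Apply Bayes' rule: the posterior for each component is proportional to its prior times its likelihood at x.
Normal densities:
  p_I = (1/(0.9·√(2π)))·exp(−(13.3−11.2)²/(2·0.9²)) = 0.443269·exp(-2.72222) = 0.0291354
  p_II = (1/(0.9·√(2π)))·exp(−(13.3−13.8)²/(2·0.9²)) = 0.443269·exp(-0.15432) = 0.37988
  p_III = (1/(0.9·√(2π)))·exp(−(13.3−15.8)²/(2·0.9²)) = 0.443269·exp(-3.85802) = 0.00935726
Unnormalised posteriors:
  π_I·p_I = 0.72 × 0.0291354 = 0.0209775
  π_II·p_II = 0.12 × 0.37988 = 0.0455856
  π_III·p_III = 0.16 × 0.00935726 = 0.00149716
Marginal: 0.0209775 + 0.0455856 + 0.00149716 = 0.0680603
P(Setting I | x) ≈ 0.3082

0.3082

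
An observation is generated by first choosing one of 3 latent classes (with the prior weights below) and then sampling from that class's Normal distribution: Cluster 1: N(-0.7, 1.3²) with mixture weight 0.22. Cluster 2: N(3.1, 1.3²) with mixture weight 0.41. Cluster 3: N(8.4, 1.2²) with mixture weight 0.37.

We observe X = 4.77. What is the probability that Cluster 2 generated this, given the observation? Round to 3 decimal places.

Posterior ∝ prior × likelihood, so P(k | x) ∝ π_k f_k(x); normalise over all components.
Normal densities:
  f_1 = (1/(1.3·√(2π)))·exp(−(4.77−-0.7)²/(2·1.3²)) = 0.306879·exp(-8.85234) = 4.38981e-05
  f_2 = (1/(1.3·√(2π)))·exp(−(4.77−3.1)²/(2·1.3²)) = 0.306879·exp(-0.82512) = 0.134469
  f_3 = (1/(1.2·√(2π)))·exp(−(4.77−8.4)²/(2·1.2²)) = 0.332452·exp(-4.57531) = 0.00342528
Prior × likelihood for each component:
  π_1·f_1 = 0.22 × 4.38981e-05 = 9.65758e-06
  π_2·f_2 = 0.41 × 0.134469 = 0.0551323
  π_3·f_3 = 0.37 × 0.00342528 = 0.00126735
Evidence: 9.65758e-06 + 0.0551323 + 0.00126735 = 0.0564093
P(Cluster 2 | 4.77) = 0.0551323 / 0.0564093 ≈ 0.977

0.977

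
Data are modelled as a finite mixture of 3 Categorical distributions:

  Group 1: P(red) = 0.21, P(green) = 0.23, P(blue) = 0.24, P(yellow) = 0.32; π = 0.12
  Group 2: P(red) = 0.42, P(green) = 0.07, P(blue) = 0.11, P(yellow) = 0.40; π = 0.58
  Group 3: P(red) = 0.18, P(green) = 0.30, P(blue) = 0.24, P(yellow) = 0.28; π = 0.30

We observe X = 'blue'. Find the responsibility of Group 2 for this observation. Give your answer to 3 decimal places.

0.388

Posterior ∝ prior × likelihood, so P(k | x) ∝ w_k f_k(x); normalise over all components.
Categorical probabilities:
  p_1 = 0.24
  p_2 = 0.11
  p_3 = 0.24
Multiply by the mixture weights:
  w_1·p_1 = 0.12 × 0.24 = 0.0288
  w_2·p_2 = 0.58 × 0.11 = 0.0638
  w_3·p_3 = 0.30 × 0.24 = 0.072
Denominator: 0.0288 + 0.0638 + 0.072 = 0.1646
P(Group 2 | 'blue') ≈ 0.388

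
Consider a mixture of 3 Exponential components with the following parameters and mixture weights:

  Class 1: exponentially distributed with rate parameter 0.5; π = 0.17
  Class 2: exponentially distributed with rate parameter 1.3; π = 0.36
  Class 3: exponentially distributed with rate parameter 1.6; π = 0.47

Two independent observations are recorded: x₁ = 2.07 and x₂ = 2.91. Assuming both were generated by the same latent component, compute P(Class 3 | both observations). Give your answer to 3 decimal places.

Posterior ∝ prior × likelihood, so P(k | x) ∝ π_k f_k(x); normalise over all components.
Since both observations come from the same component, the likelihood for component k is f_k(x₁)·f_k(x₂).
  p_1 = [0.177613] × [0.1167] = 0.0207275
  p_2 = [0.088157] × [0.0295806] = 0.00260774
  p_3 = [0.0583091] × [0.015207] = 0.00088671
Weight by the priors:
  π_1·p_1 = 0.17 × 0.0207275 = 0.00352367
  π_2·p_2 = 0.36 × 0.00260774 = 0.000938786
  π_3·p_3 = 0.47 × 0.00088671 = 0.000416754
Marginal: 0.00352367 + 0.000938786 + 0.000416754 = 0.00487921
P(Class 3 | x₁,x₂) ≈ 0.085

0.085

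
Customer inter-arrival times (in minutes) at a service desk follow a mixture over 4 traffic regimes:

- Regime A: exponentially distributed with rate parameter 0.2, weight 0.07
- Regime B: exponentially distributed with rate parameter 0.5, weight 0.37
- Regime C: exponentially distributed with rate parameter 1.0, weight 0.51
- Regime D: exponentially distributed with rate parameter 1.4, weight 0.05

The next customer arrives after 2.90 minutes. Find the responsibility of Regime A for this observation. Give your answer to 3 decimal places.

0.097

P(component k | x) = P(Z=k)·f_k(x) / marginal(x), where marginal(x) = Σ_j P(Z=j)·f_j(x).
Exponential densities:
  L_A = 0.2·e^(−0.2·2.90) = 0.2·e^(−0.5800) = 0.11198
  L_B = 0.5·e^(−0.5·2.90) = 0.5·e^(−1.4500) = 0.117285
  L_C = 1.0·e^(−1.0·2.90) = 1.0·e^(−2.9000) = 0.0550232
  L_D = 1.4·e^(−1.4·2.90) = 1.4·e^(−4.0600) = 0.0241486
Unnormalised posteriors:
  P(Z=A)·L_A = 0.07 × 0.11198 = 0.00783858
  P(Z=B)·L_B = 0.37 × 0.117285 = 0.0433955
  P(Z=C)·L_C = 0.51 × 0.0550232 = 0.0280618
  P(Z=D)·L_D = 0.05 × 0.0241486 = 0.00120743
Normaliser: 0.00783858 + 0.0433955 + 0.0280618 + 0.00120743 = 0.0805034
So the posterior for Regime A is 0.00783858 / 0.0805034 ≈ 0.097.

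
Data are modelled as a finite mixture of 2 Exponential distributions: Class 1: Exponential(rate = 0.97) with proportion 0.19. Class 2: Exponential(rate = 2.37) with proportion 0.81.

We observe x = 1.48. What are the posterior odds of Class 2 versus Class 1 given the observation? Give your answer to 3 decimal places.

1.312

Posterior odds = (w_i f_i(x)) / (w_j f_j(x)); the normalising sum cancels.
Evaluate each component's likelihood at the observed value:
  p_1 = 0.97·e^(−0.97·1.48) = 0.97·e^(−1.4356) = 0.230833
  p_2 = 2.37·e^(−2.37·1.48) = 2.37·e^(−3.5076) = 0.0710259
0.057531 / 0.0438583 ≈ 1.312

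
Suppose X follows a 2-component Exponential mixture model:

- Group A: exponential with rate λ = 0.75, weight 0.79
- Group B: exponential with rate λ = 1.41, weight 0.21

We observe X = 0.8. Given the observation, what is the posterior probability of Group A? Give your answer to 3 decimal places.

0.772

The responsibility of component k is π_k f_k(x) divided by Σ_j π_j f_j(x).
Evaluate each component's likelihood at the observed value:
  p_A = 0.411609
  p_B = 0.456389
Unnormalised posteriors:
  π_A·p_A = 0.79 × 0.411609 = 0.325171
  π_B·p_B = 0.21 × 0.456389 = 0.0958416
Evidence: 0.325171 + 0.0958416 = 0.421013
P(Group A | 0.8) = 0.325171 / 0.421013 ≈ 0.772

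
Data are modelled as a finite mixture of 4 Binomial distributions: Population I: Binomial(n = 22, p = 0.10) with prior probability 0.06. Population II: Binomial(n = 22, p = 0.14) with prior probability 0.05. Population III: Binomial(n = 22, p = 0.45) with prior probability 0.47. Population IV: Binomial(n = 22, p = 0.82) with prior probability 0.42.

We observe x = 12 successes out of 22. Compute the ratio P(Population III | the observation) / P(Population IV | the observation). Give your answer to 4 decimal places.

59.2290

Posterior odds = (P(Z=i) f_i(x)) / (P(Z=j) f_j(x)); the normalising sum cancels.
Evaluate each component's likelihood at the observed value:
  L_I = C(22,12)·0.10^12·0.90^10 = 646646·1e-12·0.348678 = 2.25472e-07
  L_II = C(22,12)·0.14^12·0.86^10 = 646646·5.66939e-11·0.221302 = 8.11311e-06
  L_III = C(22,12)·0.45^12·0.55^10 = 646646·6.89525e-05·0.00253295 = 0.112939
  L_IV = C(22,12)·0.82^12·0.18^10 = 646646·0.0924201·3.57047e-08 = 0.00213382
0.0530813 / 0.000896205 ≈ 59.2290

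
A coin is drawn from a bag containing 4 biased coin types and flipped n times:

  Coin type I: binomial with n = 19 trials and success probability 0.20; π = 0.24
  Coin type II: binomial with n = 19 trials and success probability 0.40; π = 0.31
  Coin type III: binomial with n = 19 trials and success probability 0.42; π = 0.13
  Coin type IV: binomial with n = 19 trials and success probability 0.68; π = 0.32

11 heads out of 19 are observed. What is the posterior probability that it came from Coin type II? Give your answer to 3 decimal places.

0.259

By Bayes' theorem, P(k | x) = w_k f_k(x) / Σ_j w_j f_j(x).
Binomial probabilities:
  p_I = 0.000259698
  p_II = 0.0532462
  p_III = 0.069436
  p_IV = 0.119458
Weight by the priors:
  w_I·p_I = 0.24 × 0.000259698 = 6.23275e-05
  w_II·p_II = 0.31 × 0.0532462 = 0.0165063
  w_III·p_III = 0.13 × 0.069436 = 0.00902668
  w_IV·p_IV = 0.32 × 0.119458 = 0.0382266
Normaliser: 6.23275e-05 + 0.0165063 + 0.00902668 + 0.0382266 = 0.063822
P(Coin type II | 11 heads out of 19) = 0.0165063 / 0.063822 ≈ 0.259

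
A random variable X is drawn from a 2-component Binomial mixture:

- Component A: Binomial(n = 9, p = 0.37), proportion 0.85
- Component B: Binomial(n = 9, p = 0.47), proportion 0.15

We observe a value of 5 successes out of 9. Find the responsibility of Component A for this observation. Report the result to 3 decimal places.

The responsibility of component k is π_k f_k(x) divided by Σ_j π_j f_j(x).
Evaluate each component's likelihood at the observed value:
  L_A = C(9,5)·0.37^5·0.63^4 = 126·0.0069344·0.15753 = 0.137639
  L_B = C(9,5)·0.47^5·0.53^4 = 126·0.0229345·0.0789048 = 0.228015
Prior × likelihood for each component:
  π_A·L_A = 0.85 × 0.137639 = 0.116993
  π_B·L_B = 0.15 × 0.228015 = 0.0342022
Sum: 0.116993 + 0.0342022 = 0.151195
Responsibility of Component A: 0.116993 / 0.151195 ≈ 0.774

0.774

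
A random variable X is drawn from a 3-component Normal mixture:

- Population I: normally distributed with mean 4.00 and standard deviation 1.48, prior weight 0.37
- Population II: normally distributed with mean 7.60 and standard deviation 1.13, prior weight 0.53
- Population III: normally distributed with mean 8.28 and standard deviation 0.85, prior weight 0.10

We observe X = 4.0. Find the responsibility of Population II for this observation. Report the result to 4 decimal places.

0.0116

P(component k | x) = π_k·f_k(x) / marginal(x), where marginal(x) = Σ_j π_j·f_j(x).
Component likelihoods at x = 4.0:
  f_I = 0.269556
  f_II = 0.00220739
  f_III = 1.46521e-06
Prior × likelihood for each component:
  π_I·f_I = 0.37 × 0.269556 = 0.0997356
  π_II·f_II = 0.53 × 0.00220739 = 0.00116991
  π_III·f_III = 0.10 × 1.46521e-06 = 1.46521e-07
Evidence: 0.0997356 + 0.00116991 + 1.46521e-07 = 0.100906
P(Population II | x) ≈ 0.0116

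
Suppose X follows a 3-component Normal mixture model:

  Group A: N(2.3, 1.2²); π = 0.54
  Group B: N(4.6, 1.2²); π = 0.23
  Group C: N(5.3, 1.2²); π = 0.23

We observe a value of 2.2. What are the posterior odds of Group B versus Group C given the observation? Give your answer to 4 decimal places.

Posterior odds = (P(Z=i) f_i(x)) / (P(Z=j) f_j(x)); the normalising sum cancels.
Component likelihoods at x = 2.2:
  L_A = (1/(1.2·√(2π)))·exp(−(2.2−2.3)²/(2·1.2²)) = 0.332452·exp(-0.00347) = 0.3313
  L_B = (1/(1.2·√(2π)))·exp(−(2.2−4.6)²/(2·1.2²)) = 0.332452·exp(-2.00000) = 0.0449925
  L_C = (1/(1.2·√(2π)))·exp(−(2.2−5.3)²/(2·1.2²)) = 0.332452·exp(-3.33681) = 0.0118188
0.0103483 / 0.00271832 ≈ 3.8069

3.8069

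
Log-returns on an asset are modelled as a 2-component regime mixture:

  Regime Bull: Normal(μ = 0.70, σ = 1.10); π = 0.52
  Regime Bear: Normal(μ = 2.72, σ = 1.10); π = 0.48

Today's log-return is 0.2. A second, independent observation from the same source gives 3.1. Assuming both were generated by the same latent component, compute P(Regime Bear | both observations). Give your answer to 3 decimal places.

By Bayes' theorem, P(k | x) = π_k f_k(x) / Σ_j π_j f_j(x).
Since both observations come from the same component, the likelihood for component k is f_k(x₁)·f_k(x₂).
  f_Bull = [0.327079] × [0.0335602] = 0.0109768
  f_Bear = [0.0262949] × [0.341667] = 0.0089841
Multiply by the mixture weights:
  π_Bull·f_Bull = 0.52 × 0.0109768 = 0.00570795
  π_Bear·f_Bear = 0.48 × 0.0089841 = 0.00431237
Denominator: 0.00570795 + 0.00431237 = 0.0100203
So the posterior for Regime Bear is 0.00431237 / 0.0100203 ≈ 0.430.

0.430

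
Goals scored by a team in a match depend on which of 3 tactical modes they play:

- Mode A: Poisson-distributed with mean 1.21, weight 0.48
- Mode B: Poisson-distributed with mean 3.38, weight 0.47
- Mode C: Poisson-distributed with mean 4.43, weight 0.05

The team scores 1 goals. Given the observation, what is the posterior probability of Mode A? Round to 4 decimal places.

0.7533

Posterior ∝ prior × likelihood, so P(k | x) ∝ P(Z=k) f_k(x); normalise over all components.
Evaluate each component's likelihood at the observed value:
  f_A = 0.360819
  f_B = 0.11508
  f_C = 0.0527812
Multiply by the mixture weights:
  P(Z=A)·f_A = 0.48 × 0.360819 = 0.173193
  P(Z=B)·f_B = 0.47 × 0.11508 = 0.0540878
  P(Z=C)·f_C = 0.05 × 0.0527812 = 0.00263906
Evidence: 0.173193 + 0.0540878 + 0.00263906 = 0.22992
So the posterior for Mode A is 0.173193 / 0.22992 ≈ 0.7533.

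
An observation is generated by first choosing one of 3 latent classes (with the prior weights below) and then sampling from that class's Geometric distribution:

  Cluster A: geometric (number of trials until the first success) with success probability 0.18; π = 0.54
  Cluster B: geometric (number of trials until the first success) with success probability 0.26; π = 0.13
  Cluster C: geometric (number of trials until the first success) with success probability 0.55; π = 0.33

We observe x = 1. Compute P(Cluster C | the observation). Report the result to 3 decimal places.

0.581

The responsibility of component k is P(Z=k) f_k(x) divided by Σ_j P(Z=j) f_j(x).
Geometric probabilities:
  L_A = 0.18·(1−0.18)^0 = 0.18·1 = 0.18
  L_B = 0.26·(1−0.26)^0 = 0.26·1 = 0.26
  L_C = 0.55·(1−0.55)^0 = 0.55·1 = 0.55
Multiply by the mixture weights:
  P(Z=A)·L_A = 0.54 × 0.18 = 0.0972
  P(Z=B)·L_B = 0.13 × 0.26 = 0.0338
  P(Z=C)·L_C = 0.33 × 0.55 = 0.1815
Marginal: 0.0972 + 0.0338 + 0.1815 = 0.3125
So the posterior for Cluster C is 0.1815 / 0.3125 ≈ 0.581.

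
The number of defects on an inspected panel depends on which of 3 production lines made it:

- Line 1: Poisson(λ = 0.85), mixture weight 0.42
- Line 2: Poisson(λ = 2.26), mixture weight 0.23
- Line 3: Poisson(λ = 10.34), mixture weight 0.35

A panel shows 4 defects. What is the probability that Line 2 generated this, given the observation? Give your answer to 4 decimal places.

The responsibility of component k is π_k f_k(x) divided by Σ_j π_j f_j(x).
Component likelihoods at x = 4 defects:
  p_1 = e^(−0.85)·0.85^4/4! = 0.00929639
  p_2 = e^(−2.26)·2.26^4/4! = 0.113427
  p_3 = e^(−10.34)·10.34^4/4! = 0.015391
Prior × likelihood for each component:
  π_1·p_1 = 0.42 × 0.00929639 = 0.00390448
  π_2·p_2 = 0.23 × 0.113427 = 0.0260882
  π_3·p_3 = 0.35 × 0.015391 = 0.00538684
Normaliser: 0.00390448 + 0.0260882 + 0.00538684 = 0.0353796
P(Line 2 | 4 defects) = 0.0260882 / 0.0353796 ≈ 0.7374

0.7374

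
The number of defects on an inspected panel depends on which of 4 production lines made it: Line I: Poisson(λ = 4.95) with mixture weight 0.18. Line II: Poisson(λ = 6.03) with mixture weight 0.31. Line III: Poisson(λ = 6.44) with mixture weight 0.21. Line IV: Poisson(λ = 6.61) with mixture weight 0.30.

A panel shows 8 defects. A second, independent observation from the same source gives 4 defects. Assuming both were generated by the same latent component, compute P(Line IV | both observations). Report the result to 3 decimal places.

Posterior ∝ prior × likelihood, so P(k | x) ∝ π_k f_k(x); normalise over all components.
Since both observations come from the same component, the likelihood for component k is f_k(x₁)·f_k(x₂).
  p_I = [e^(−4.95)·4.95^8/8! = 0.0633233] × [0.177195] = 0.0112206
  p_II = [e^(−6.03)·6.03^8/8! = 0.104285] × [0.132514] = 0.0138193
  p_III = [e^(−6.44)·6.44^8/8! = 0.117141] × [0.114413] = 0.0134025
  p_IV = [e^(−6.61)·6.61^8/8! = 0.121732] × [0.107129] = 0.0130411
Unnormalised posteriors:
  π_I·p_I = 0.18 × 0.0112206 = 0.0020197
  π_II·p_II = 0.31 × 0.0138193 = 0.00428397
  π_III·p_III = 0.21 × 0.0134025 = 0.00281452
  π_IV·p_IV = 0.30 × 0.0130411 = 0.00391232
Sum: 0.0020197 + 0.00428397 + 0.00281452 + 0.00391232 = 0.0130305
Responsibility of Line IV: 0.00391232 / 0.0130305 ≈ 0.300

0.300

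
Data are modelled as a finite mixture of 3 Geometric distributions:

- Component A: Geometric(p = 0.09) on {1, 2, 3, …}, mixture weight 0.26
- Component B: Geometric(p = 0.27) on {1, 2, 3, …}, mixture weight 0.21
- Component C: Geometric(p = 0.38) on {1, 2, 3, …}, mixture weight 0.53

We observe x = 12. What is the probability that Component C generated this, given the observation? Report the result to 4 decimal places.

0.0943

Posterior ∝ prior × likelihood, so P(k | x) ∝ π_k f_k(x); normalise over all components.
Geometric probabilities:
  f_A = 0.09·(1−0.09)^11 = 0.09·0.354369 = 0.0318932
  f_B = 0.27·(1−0.27)^11 = 0.27·0.0313727 = 0.00847062
  f_C = 0.38·(1−0.38)^11 = 0.38·0.00520366 = 0.00197739
Unnormalised posteriors:
  π_A·f_A = 0.26 × 0.0318932 = 0.00829223
  π_B·f_B = 0.21 × 0.00847062 = 0.00177883
  π_C·f_C = 0.53 × 0.00197739 = 0.00104802
Denominator: 0.00829223 + 0.00177883 + 0.00104802 = 0.0111191
So the posterior for Component C is 0.00104802 / 0.0111191 ≈ 0.0943.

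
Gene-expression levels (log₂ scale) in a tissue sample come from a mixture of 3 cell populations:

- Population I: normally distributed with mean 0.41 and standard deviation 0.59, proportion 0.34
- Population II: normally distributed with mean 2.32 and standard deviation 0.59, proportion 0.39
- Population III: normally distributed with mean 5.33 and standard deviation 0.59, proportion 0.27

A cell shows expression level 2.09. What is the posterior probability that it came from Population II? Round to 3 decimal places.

The responsibility of component k is P(Z=k) f_k(x) divided by Σ_j P(Z=j) f_j(x).
Normal densities:
  L_I = 0.0117334
  L_II = 0.626699
  L_III = 1.91241e-07
Weight by the priors:
  P(Z=I)·L_I = 0.34 × 0.0117334 = 0.00398937
  P(Z=II)·L_II = 0.39 × 0.626699 = 0.244412
  P(Z=III)·L_III = 0.27 × 1.91241e-07 = 5.16351e-08
Evidence: 0.00398937 + 0.244412 + 5.16351e-08 = 0.248402
Responsibility of Population II: 0.244412 / 0.248402 ≈ 0.984

0.984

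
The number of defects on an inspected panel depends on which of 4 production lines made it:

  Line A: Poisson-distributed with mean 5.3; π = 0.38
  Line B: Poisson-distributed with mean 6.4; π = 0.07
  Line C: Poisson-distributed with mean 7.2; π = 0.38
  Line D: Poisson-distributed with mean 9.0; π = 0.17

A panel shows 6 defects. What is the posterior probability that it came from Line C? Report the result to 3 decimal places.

By Bayes' theorem, P(k | x) = π_k f_k(x) / Σ_j π_j f_j(x).
Poisson probabilities:
  p_A = 0.15366
  p_B = 0.158585
  p_C = 0.144458
  p_D = 0.0910903
Weight by the priors:
  π_A·p_A = 0.38 × 0.15366 = 0.058391
  π_B·p_B = 0.07 × 0.158585 = 0.011101
  π_C·p_C = 0.38 × 0.144458 = 0.0548941
  π_D·p_D = 0.17 × 0.0910903 = 0.0154854
Marginal: 0.058391 + 0.011101 + 0.0548941 + 0.0154854 = 0.139871
P(Line C | 6 defects) = 0.0548941 / 0.139871 ≈ 0.392

0.392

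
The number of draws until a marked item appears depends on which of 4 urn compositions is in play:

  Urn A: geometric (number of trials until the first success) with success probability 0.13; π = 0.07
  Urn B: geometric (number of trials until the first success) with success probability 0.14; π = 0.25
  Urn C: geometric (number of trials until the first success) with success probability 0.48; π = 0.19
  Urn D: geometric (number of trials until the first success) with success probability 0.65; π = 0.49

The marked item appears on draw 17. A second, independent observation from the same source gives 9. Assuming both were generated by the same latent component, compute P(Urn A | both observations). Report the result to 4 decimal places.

0.2416

Apply Bayes' rule: the posterior for each component is proportional to its prior times its likelihood at x.
Since both observations come from the same component, the likelihood for component k is f_k(x₁)·f_k(x₂).
  L_A = [0.014004] × [0.0426675] = 0.000597515
  L_B = [0.0125344] × [0.0418905] = 0.000525072
  L_C = [1.37181e-05] × [0.00256607] = 3.52016e-08
  L_D = [3.29611e-08] × [0.000146372] = 4.82458e-12
Unnormalised posteriors:
  π_A·L_A = 0.07 × 0.000597515 = 4.1826e-05
  π_B·L_B = 0.25 × 0.000525072 = 0.000131268
  π_C·L_C = 0.19 × 3.52016e-08 = 6.68831e-09
  π_D·L_D = 0.49 × 4.82458e-12 = 2.36405e-12
Sum: 4.1826e-05 + 0.000131268 + 6.68831e-09 + 2.36405e-12 = 0.000173101
Responsibility of Urn A: 4.1826e-05 / 0.000173101 ≈ 0.2416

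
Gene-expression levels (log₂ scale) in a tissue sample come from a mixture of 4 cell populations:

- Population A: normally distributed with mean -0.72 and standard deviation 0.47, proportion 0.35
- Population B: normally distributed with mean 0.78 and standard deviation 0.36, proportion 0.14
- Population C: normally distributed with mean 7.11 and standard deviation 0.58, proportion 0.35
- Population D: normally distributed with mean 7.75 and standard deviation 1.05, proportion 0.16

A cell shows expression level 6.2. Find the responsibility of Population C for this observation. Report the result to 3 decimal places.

0.775

Posterior ∝ prior × likelihood, so P(k | x) ∝ P(Z=k) f_k(x); normalise over all components.
Normal densities:
  L_A = (1/(0.47·√(2π)))·exp(−(6.2−-0.72)²/(2·0.47²)) = 0.848813·exp(-108.38932) = 7.17679e-48
  L_B = (1/(0.36·√(2π)))·exp(−(6.2−0.78)²/(2·0.36²)) = 1.108173·exp(-113.33488) = 6.66647e-50
  L_C = (1/(0.58·√(2π)))·exp(−(6.2−7.11)²/(2·0.58²)) = 0.687832·exp(-1.23083) = 0.200882
  L_D = (1/(1.05·√(2π)))·exp(−(6.2−7.75)²/(2·1.05²)) = 0.379945·exp(-1.08957) = 0.127799
Prior × likelihood for each component:
  P(Z=A)·L_A = 0.35 × 7.17679e-48 = 2.51188e-48
  P(Z=B)·L_B = 0.14 × 6.66647e-50 = 9.33306e-51
  P(Z=C)·L_C = 0.35 × 0.200882 = 0.0703087
  P(Z=D)·L_D = 0.16 × 0.127799 = 0.0204478
Normaliser: 2.51188e-48 + 9.33306e-51 + 0.0703087 + 0.0204478 = 0.0907565
P(Population C | the observation) ≈ 0.775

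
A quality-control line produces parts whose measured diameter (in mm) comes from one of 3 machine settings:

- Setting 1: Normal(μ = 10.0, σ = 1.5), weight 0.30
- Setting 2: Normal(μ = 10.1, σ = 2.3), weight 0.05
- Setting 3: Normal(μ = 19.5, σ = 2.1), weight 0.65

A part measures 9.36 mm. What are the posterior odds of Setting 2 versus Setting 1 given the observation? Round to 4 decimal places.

The posterior odds equal the prior odds times the likelihood ratio: (w_i/w_j)·(f_i(x)/f_j(x)).
Evaluate each component's likelihood at the observed value:
  f_1 = 0.242822
  f_2 = 0.164704
  f_3 = 1.64392e-06
Posterior odds = (w_2·f_2) / (w_1·f_1) = (0.05·0.164704) / (0.30·0.242822) = 0.0082352 / 0.0728467 ≈ 0.1130

0.1130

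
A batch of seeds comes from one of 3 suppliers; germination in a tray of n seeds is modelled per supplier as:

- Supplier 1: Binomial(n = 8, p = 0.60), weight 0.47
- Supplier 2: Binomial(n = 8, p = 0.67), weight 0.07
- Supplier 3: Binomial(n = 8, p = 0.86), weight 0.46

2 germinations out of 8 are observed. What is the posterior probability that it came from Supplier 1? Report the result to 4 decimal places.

Apply Bayes' rule: the posterior for each component is proportional to its prior times its likelihood at x.
Binomial probabilities:
  p_1 = C(8,2)·0.60^2·0.40^6 = 28·0.36·0.004096 = 0.0412877
  p_2 = C(8,2)·0.67^2·0.33^6 = 28·0.4489·0.00129147 = 0.0162327
  p_3 = C(8,2)·0.86^2·0.14^6 = 28·0.7396·7.52954e-06 = 0.000155928
Unnormalised posteriors:
  π_1·p_1 = 0.47 × 0.0412877 = 0.0194052
  π_2·p_2 = 0.07 × 0.0162327 = 0.00113629
  π_3·p_3 = 0.46 × 0.000155928 = 7.17267e-05
Sum: 0.0194052 + 0.00113629 + 7.17267e-05 = 0.0206132
Responsibility of Supplier 1: 0.0194052 / 0.0206132 ≈ 0.9414

0.9414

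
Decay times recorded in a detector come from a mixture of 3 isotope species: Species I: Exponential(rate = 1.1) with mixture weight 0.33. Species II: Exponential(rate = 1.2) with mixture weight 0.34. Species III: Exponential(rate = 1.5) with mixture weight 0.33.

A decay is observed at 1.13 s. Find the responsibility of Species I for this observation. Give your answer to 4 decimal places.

P(component k | x) = w_k·f_k(x) / marginal(x), where marginal(x) = Σ_j w_j·f_j(x).
Component likelihoods at x = 1.13 s:
  p_I = 1.1·e^(−1.1·1.13) = 1.1·e^(−1.2430) = 0.317369
  p_II = 1.2·e^(−1.2·1.13) = 1.2·e^(−1.3560) = 0.309227
  p_III = 1.5·e^(−1.5·1.13) = 1.5·e^(−1.6950) = 0.275399
Prior × likelihood for each component:
  w_I·p_I = 0.33 × 0.317369 = 0.104732
  w_II·p_II = 0.34 × 0.309227 = 0.105137
  w_III·p_III = 0.33 × 0.275399 = 0.0908816
Denominator: 0.104732 + 0.105137 + 0.0908816 = 0.300751
So the posterior for Species I is 0.104732 / 0.300751 ≈ 0.3482.

0.3482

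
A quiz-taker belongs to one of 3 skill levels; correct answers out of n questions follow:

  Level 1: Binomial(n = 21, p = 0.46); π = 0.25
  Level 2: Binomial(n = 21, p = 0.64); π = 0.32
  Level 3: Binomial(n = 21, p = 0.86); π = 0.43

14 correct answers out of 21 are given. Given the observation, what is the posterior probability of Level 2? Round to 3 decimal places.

0.804

P(component k | x) = w_k·f_k(x) / marginal(x), where marginal(x) = Σ_j w_j·f_j(x).
Component likelihoods at x = 14 correct answers out of 21:
  f_1 = 0.0295713
  f_2 = 0.176255
  f_3 = 0.0148381
Multiply by the mixture weights:
  w_1·f_1 = 0.25 × 0.0295713 = 0.00739283
  w_2·f_2 = 0.32 × 0.176255 = 0.0564017
  w_3·f_3 = 0.43 × 0.0148381 = 0.0063804
Normaliser: 0.00739283 + 0.0564017 + 0.0063804 = 0.0701749
P(Level 2 | 14 correct answers out of 21) = 0.0564017 / 0.0701749 ≈ 0.804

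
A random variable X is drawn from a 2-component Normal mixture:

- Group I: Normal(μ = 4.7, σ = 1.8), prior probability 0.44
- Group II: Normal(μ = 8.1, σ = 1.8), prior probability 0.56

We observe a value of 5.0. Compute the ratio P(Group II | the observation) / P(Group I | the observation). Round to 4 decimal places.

Posterior odds = (π_i f_i(x)) / (π_j f_j(x)); the normalising sum cancels.
Normal densities:
  L_I = 0.218578
  L_II = 0.0503
0.028168 / 0.0961742 ≈ 0.2929

0.2929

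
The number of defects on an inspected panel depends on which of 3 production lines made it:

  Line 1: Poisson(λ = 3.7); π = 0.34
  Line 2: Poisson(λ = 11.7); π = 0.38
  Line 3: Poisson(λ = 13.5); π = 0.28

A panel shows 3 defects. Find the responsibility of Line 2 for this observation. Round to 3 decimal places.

0.012

By Bayes' theorem, P(k | x) = π_k f_k(x) / Σ_j π_j f_j(x).
Evaluate each component's likelihood at the observed value:
  f_1 = 0.20872
  f_2 = 0.00221391
  f_3 = 0.000562179
Multiply by the mixture weights:
  π_1·f_1 = 0.34 × 0.20872 = 0.0709648
  π_2·f_2 = 0.38 × 0.00221391 = 0.000841288
  π_3·f_3 = 0.28 × 0.000562179 = 0.00015741
Marginal: 0.0709648 + 0.000841288 + 0.00015741 = 0.0719635
P(Line 2 | data) ≈ 0.012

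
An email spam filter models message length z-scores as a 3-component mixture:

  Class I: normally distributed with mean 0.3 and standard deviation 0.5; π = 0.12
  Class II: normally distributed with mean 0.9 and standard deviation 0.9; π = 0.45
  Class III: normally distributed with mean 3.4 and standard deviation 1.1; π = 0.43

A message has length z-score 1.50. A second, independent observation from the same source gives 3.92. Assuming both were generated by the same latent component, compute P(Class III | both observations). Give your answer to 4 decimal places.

Apply Bayes' rule: the posterior for each component is proportional to its prior times its likelihood at x.
Since both observations come from the same component, the likelihood for component k is f_k(x₁)·f_k(x₂).
  f_I = [(1/(0.5·√(2π)))·exp(−(1.50−0.3)²/(2·0.5²)) = 0.797885·exp(-2.88000) = 0.0447891] × [3.30828e-12] = 1.48175e-13
  f_II = [(1/(0.9·√(2π)))·exp(−(1.50−0.9)²/(2·0.9²)) = 0.443269·exp(-0.22222) = 0.354942] × [0.0015909] = 0.000564678
  f_III = [(1/(1.1·√(2π)))·exp(−(1.50−3.4)²/(2·1.1²)) = 0.362675·exp(-1.49174) = 0.0815952] × [0.324333] = 0.026464
Prior × likelihood for each component:
  π_I·f_I = 0.12 × 1.48175e-13 = 1.7781e-14
  π_II·f_II = 0.45 × 0.000564678 = 0.000254105
  π_III·f_III = 0.43 × 0.026464 = 0.0113795
Denominator: 1.7781e-14 + 0.000254105 + 0.0113795 = 0.0116336
So the posterior for Class III is 0.0113795 / 0.0116336 ≈ 0.9782.

0.9782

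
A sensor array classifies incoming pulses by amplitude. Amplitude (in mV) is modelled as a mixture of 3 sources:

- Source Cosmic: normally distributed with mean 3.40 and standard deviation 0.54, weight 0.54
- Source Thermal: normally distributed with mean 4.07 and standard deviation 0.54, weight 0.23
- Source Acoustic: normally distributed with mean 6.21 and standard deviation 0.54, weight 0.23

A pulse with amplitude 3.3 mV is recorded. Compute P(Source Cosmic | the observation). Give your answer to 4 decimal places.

0.8645

By Bayes' theorem, P(k | x) = P(Z=k) f_k(x) / Σ_j P(Z=j) f_j(x).
Evaluate each component's likelihood at the observed value:
  p_Cosmic = (1/(0.54·√(2π)))·exp(−(3.3−3.40)²/(2·0.54²)) = 0.738782·exp(-0.01715) = 0.726222
  p_Thermal = (1/(0.54·√(2π)))·exp(−(3.3−4.07)²/(2·0.54²)) = 0.738782·exp(-1.01663) = 0.2673
  p_Acoustic = (1/(0.54·√(2π)))·exp(−(3.3−6.21)²/(2·0.54²)) = 0.738782·exp(-14.52006) = 3.65202e-07
Multiply by the mixture weights:
  P(Z=Cosmic)·p_Cosmic = 0.54 × 0.726222 = 0.39216
  P(Z=Thermal)·p_Thermal = 0.23 × 0.2673 = 0.0614789
  P(Z=Acoustic)·p_Acoustic = 0.23 × 3.65202e-07 = 8.39966e-08
Denominator: 0.39216 + 0.0614789 + 8.39966e-08 = 0.453639
So the posterior for Source Cosmic is 0.39216 / 0.453639 ≈ 0.8645.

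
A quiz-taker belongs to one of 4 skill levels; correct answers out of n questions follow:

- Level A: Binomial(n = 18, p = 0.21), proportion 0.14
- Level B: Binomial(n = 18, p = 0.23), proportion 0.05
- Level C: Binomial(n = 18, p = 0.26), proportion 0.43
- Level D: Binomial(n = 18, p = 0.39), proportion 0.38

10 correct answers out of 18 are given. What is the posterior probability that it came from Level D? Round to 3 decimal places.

Posterior ∝ prior × likelihood, so P(k | x) ∝ P(Z=k) f_k(x); normalise over all components.
Component likelihoods at x = 10 correct answers out of 18:
  L_A = 0.0011073
  L_B = 0.00224007
  L_C = 0.0055545
  L_D = 0.0682877
Weight by the priors:
  P(Z=A)·L_A = 0.14 × 0.0011073 = 0.000155023
  P(Z=B)·L_B = 0.05 × 0.00224007 = 0.000112004
  P(Z=C)·L_C = 0.43 × 0.0055545 = 0.00238843
  P(Z=D)·L_D = 0.38 × 0.0682877 = 0.0259493
Evidence: 0.000155023 + 0.000112004 + 0.00238843 + 0.0259493 = 0.0286048
Responsibility of Level D: 0.0259493 / 0.0286048 ≈ 0.907

0.907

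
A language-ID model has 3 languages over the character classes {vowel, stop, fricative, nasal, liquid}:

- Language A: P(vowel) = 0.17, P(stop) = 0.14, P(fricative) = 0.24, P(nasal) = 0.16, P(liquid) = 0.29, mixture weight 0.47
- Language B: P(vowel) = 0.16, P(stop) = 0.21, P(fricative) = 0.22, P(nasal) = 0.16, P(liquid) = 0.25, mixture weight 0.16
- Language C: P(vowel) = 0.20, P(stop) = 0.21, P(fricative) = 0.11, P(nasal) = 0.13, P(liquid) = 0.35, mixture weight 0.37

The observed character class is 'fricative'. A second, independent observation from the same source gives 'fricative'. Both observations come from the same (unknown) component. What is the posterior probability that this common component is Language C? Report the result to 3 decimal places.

0.114

Posterior ∝ prior × likelihood, so P(k | x) ∝ w_k f_k(x); normalise over all components.
Since both observations come from the same component, the likelihood for component k is f_k(x₁)·f_k(x₂).
  L_A = [P(fricative | comp) = 0.24] × [0.24] = 0.0576
  L_B = [P(fricative | comp) = 0.22] × [0.22] = 0.0484
  L_C = [P(fricative | comp) = 0.11] × [0.11] = 0.0121
Unnormalised posteriors:
  w_A·L_A = 0.47 × 0.0576 = 0.027072
  w_B·L_B = 0.16 × 0.0484 = 0.007744
  w_C·L_C = 0.37 × 0.0121 = 0.004477
Sum: 0.027072 + 0.007744 + 0.004477 = 0.039293
Responsibility of Language C: 0.004477 / 0.039293 ≈ 0.114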